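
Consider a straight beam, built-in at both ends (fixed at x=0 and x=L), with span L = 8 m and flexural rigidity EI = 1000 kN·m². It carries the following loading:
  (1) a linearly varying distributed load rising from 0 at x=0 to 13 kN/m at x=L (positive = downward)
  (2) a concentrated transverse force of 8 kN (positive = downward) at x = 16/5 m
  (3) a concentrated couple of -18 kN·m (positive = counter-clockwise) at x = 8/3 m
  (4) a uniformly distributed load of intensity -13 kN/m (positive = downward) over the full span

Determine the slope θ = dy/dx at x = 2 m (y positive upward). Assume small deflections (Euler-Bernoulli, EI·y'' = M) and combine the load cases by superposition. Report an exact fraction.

Load 1 — triangular load w₀=13 kN/m (0→w₀ over full span):
  θ_1 = -w₀(2x(L-x)(L-2x)(x+2L)+x²(L-x)²)/(120LEI) = -13·(2·2·(8-2)·(8-2·2)·(2+2·8)+2²·(8-2)²)/(120·8·1000) = -507/20000 rad
Load 2 — point force P=8 kN at a=16/5 m (b=L-a=24/5):
  θ_2 = -Pb²x(2aL-(3a+b)x)/(2L³EI)  [x≤a] = -8·(24/5)²·2·(2·(16/5)·8-(3·(16/5)+(24/5))·2)/(2·8³·1000) = -126/15625 rad
Load 3 — applied couple M₀=-18 kN·m at a=8/3 m (b=L-a=16/3):
  θ_3 = (R_Ax²/2 - M_Ax)/EI  [x≤a] with R_A=-3, M_A=0 = ((-3)·2²/2 - 0·2)/1000 = -3/500 rad
Load 4 — uniform load w=-13 kN/m over full span:
  θ_4 = -wx(L-x)(L-2x)/(12EI) = -(-13)·2·(8-2)·(8-2·2)/(12·1000) = 13/250 rad
Superposition: θ = Σ θ_i = 6293/500000 rad ≈ 0.012586 rad

θ(2) = 6293/500000 rad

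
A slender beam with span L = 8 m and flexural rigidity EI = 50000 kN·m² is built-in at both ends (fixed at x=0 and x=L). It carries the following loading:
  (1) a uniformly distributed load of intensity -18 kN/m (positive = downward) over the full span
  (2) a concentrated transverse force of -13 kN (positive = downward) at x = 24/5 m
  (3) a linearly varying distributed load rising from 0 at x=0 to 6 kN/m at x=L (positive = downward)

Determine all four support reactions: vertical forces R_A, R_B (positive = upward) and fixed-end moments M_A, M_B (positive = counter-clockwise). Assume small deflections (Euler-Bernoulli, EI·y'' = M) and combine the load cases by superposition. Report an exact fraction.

Load 1 — uniform load w=-18 kN/m over full span:
  R_A = wL/2 = (-18)·8/2 = -72 kN
  M_A = wL²/12 = (-18)·8²/12 = -96 kN·m
  R_B = wL/2 = (-18)·8/2 = -72 kN
  M_B = -wL²/12 = -(-18)·8²/12 = 96 kN·m
Load 2 — point force P=-13 kN at a=24/5 m (b=L-a=16/5):
  R_A = Pb²(3a+b)/L³ = (-13)·(16/5)²·(3·(24/5)+(16/5))/8³ = -572/125 kN
  M_A = Pab²/L² = (-13)·(24/5)·(16/5)²/8² = -1248/125 kN·m
  R_B = Pa²(a+3b)/L³ = (-13)·(24/5)²·((24/5)+3·(16/5))/8³ = -1053/125 kN
  M_B = -Pa²b/L² = -(-13)·(24/5)²·(16/5)/8² = 1872/125 kN·m
Load 3 — triangular load w₀=6 kN/m (0→w₀ over full span):
  R_A = 3w₀L/20 = 3·6·8/20 = 36/5 kN
  M_A = w₀L²/30 = 6·8²/30 = 64/5 kN·m
  R_B = 7w₀L/20 = 7·6·8/20 = 84/5 kN
  M_B = -w₀L²/20 = -6·8²/20 = -96/5 kN·m
Superposition: R_A = -8672/125 kN, M_A = -11648/125 kN·m, R_B = -7953/125 kN, M_B = 11472/125 kN·m

R_A = -8672/125 kN, M_A = -11648/125 kN·m, R_B = -7953/125 kN, M_B = 11472/125 kN·m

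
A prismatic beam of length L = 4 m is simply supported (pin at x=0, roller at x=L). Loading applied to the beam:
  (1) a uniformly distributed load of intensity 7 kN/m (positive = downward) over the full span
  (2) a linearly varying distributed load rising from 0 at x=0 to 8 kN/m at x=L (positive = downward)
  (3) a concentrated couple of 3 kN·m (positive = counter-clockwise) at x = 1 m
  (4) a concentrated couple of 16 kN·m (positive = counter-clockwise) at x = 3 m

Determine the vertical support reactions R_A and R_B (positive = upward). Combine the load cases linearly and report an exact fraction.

Load 1 — uniform load w=7 kN/m over full span:
  R_A = wL/2 = 7·4/2 = 14 kN
  R_B = wL/2 = 7·4/2 = 14 kN
Load 2 — triangular load w₀=8 kN/m (0→w₀ over full span):
  R_A = w₀L/6 = 8·4/6 = 16/3 kN
  R_B = w₀L/3 = 8·4/3 = 32/3 kN
Load 3 — applied couple M₀=3 kN·m at a=1 m (b=L-a=3):
  R_A = M₀/L = 3/4 kN
  R_B = -M₀/L = -3/4 kN
Load 4 — applied couple M₀=16 kN·m at a=3 m (b=L-a=1):
  R_A = M₀/L = 16/4 = 4 kN
  R_B = -M₀/L = -16/4 = -4 kN
Superposition: R_A = 289/12 kN, R_B = 239/12 kN

R_A = 289/12 kN, R_B = 239/12 kN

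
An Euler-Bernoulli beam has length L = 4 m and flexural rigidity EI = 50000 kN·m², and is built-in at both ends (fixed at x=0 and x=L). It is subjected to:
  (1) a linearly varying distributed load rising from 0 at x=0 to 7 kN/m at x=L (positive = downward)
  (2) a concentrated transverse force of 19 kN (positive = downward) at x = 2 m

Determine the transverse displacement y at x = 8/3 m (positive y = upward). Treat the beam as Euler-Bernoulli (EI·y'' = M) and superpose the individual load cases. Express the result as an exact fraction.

Load 1 — triangular load w₀=7 kN/m (0→w₀ over full span):
  y_1 = -w₀x²(L-x)²(x+2L)/(120LEI) = -7·(8/3)²·(4-(8/3))²·((8/3)+2·4)/(120·4·50000) = -448/11390625 m
Load 2 — point force P=19 kN at a=2 m (b=L-a=2):
  y_2 = -Pa²(L-x)²(3bL-(3b+a)(L-x))/(6L³EI)  [x>a] = -19·2²·(4-(8/3))²·(3·2·4-(3·2+2)·(4-(8/3)))/(6·4³·50000) = -19/202500 m
Superposition: y = Σ y_i = -6067/45562500 m ≈ -0.000133 m

y(8/3) = -6067/45562500 m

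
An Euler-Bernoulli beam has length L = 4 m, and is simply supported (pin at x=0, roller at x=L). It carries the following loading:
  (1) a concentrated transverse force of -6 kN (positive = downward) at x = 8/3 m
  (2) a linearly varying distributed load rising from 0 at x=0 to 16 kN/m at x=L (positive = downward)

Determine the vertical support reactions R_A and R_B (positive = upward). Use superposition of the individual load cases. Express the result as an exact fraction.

R_A = 26/3 kN, R_B = 52/3 kN

Load 1 — point force P=-6 kN at a=8/3 m (b=L-a=4/3):
  R_A = Pb/L = (-6)·(4/3)/4 = -2 kN
  R_B = Pa/L = (-6)·(8/3)/4 = -4 kN
Load 2 — triangular load w₀=16 kN/m (0→w₀ over full span):
  R_A = w₀L/6 = 16·4/6 = 32/3 kN
  R_B = w₀L/3 = 16·4/3 = 64/3 kN
Superposition: R_A = 26/3 kN, R_B = 52/3 kN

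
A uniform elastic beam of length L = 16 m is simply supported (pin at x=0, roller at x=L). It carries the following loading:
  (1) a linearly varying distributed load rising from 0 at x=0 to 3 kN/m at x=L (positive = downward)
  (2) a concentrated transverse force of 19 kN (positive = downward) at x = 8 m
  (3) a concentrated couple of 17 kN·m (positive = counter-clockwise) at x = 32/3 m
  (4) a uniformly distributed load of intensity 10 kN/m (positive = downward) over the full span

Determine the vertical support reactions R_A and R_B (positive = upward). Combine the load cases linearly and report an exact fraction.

Load 1 — triangular load w₀=3 kN/m (0→w₀ over full span):
  R_A = w₀L/6 = 3·16/6 = 8 kN
  R_B = w₀L/3 = 3·16/3 = 16 kN
Load 2 — point force P=19 kN at a=8 m (b=L-a=8):
  R_A = Pb/L = 19·8/16 = 19/2 kN
  R_B = Pa/L = 19·8/16 = 19/2 kN
Load 3 — applied couple M₀=17 kN·m at a=32/3 m (b=L-a=16/3):
  R_A = M₀/L = 17/16 kN
  R_B = -M₀/L = -17/16 kN
Load 4 — uniform load w=10 kN/m over full span:
  R_A = wL/2 = 10·16/2 = 80 kN
  R_B = wL/2 = 10·16/2 = 80 kN
Superposition: R_A = 1577/16 kN, R_B = 1671/16 kN

R_A = 1577/16 kN, R_B = 1671/16 kN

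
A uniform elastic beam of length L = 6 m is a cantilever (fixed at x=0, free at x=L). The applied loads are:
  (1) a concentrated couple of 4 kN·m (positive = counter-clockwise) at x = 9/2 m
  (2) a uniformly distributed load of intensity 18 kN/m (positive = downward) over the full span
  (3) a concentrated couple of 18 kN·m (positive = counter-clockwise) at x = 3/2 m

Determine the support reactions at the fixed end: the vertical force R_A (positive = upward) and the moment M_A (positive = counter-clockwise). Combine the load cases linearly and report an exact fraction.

Load 1 — applied couple M₀=4 kN·m at a=9/2 m (b=L-a=3/2):
  R_A = 0 kN
  M_A = -M₀ = -4 kN·m
Load 2 — uniform load w=18 kN/m over full span:
  R_A = wL = 18·6 = 108 kN
  M_A = wL²/2 = 18·6²/2 = 324 kN·m
Load 3 — applied couple M₀=18 kN·m at a=3/2 m (b=L-a=9/2):
  R_A = 0 kN
  M_A = -M₀ = -18 kN·m
Superposition: R_A = 108 kN, M_A = 302 kN·m

R_A = 108 kN, M_A = 302 kN·m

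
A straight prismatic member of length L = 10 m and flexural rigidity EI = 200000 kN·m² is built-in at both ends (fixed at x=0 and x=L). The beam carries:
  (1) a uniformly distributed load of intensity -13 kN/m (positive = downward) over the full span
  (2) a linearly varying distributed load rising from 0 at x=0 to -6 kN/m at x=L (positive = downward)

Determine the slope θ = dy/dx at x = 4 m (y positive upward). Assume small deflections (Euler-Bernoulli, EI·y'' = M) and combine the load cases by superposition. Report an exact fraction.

θ(4) = 83/250000 rad

Load 1 — uniform load w=-13 kN/m over full span:
  θ_1 = -wx(L-x)(L-2x)/(12EI) = -(-13)·4·(10-4)·(10-2·4)/(12·200000) = 13/50000 rad
Load 2 — triangular load w₀=-6 kN/m (0→w₀ over full span):
  θ_2 = -w₀(2x(L-x)(L-2x)(x+2L)+x²(L-x)²)/(120LEI) = -(-6)·(2·4·(10-4)·(10-2·4)·(4+2·10)+4²·(10-4)²)/(120·10·200000) = 9/125000 rad
Superposition: θ = Σ θ_i = 83/250000 rad ≈ 0.000332 rad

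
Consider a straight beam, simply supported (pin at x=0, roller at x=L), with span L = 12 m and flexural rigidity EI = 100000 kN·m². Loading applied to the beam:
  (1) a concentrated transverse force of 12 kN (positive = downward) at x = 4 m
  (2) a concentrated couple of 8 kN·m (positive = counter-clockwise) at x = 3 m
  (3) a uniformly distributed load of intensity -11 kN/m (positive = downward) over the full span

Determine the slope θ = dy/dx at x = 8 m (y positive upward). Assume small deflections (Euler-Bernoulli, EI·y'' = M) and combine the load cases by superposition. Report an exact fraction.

Load 1 — point force P=12 kN at a=4 m (b=L-a=8):
  θ_1 = -Pa(2L²-6Lx+3x²+a²)/(6LEI)  [x>a] = -12·4·(2·12²-6·12·8+3·8²+4²)/(6·12·100000) = 1/1875 rad
Load 2 — applied couple M₀=8 kN·m at a=3 m (b=L-a=9):
  θ_2 = (M₀x²/(2L)-M₀(x-a)+C₁)/EI  [x>a] with C₁=M₀(3b²-L²)/(6L)=11 = (8·8²/(2·12)-8·(8-3)+11)/100000 = -23/300000 rad
Load 3 — uniform load w=-11 kN/m over full span:
  θ_3 = -w(L³-6Lx²+4x³)/(24EI) = -(-11)·(12³-6·12·8²+4·8³)/(24·100000) = -143/37500 rad
Superposition: θ = Σ θ_i = -1007/300000 rad ≈ -0.003357 rad

θ(8) = -1007/300000 rad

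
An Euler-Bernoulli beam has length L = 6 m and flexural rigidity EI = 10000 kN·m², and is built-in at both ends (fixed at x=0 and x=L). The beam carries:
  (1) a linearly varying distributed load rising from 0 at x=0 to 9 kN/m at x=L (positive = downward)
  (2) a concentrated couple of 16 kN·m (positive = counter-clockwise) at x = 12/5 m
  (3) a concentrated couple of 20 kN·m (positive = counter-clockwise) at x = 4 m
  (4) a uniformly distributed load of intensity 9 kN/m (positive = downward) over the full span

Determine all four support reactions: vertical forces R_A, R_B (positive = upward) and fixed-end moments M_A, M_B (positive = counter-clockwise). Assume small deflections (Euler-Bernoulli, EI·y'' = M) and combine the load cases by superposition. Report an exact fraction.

Load 1 — triangular load w₀=9 kN/m (0→w₀ over full span):
  R_A = 3w₀L/20 = 3·9·6/20 = 81/10 kN
  M_A = w₀L²/30 = 9·6²/30 = 54/5 kN·m
  R_B = 7w₀L/20 = 7·9·6/20 = 189/10 kN
  M_B = -w₀L²/20 = -9·6²/20 = -81/5 kN·m
Load 2 — applied couple M₀=16 kN·m at a=12/5 m (b=L-a=18/5):
  R_A = 6M₀ab/L³ = 6·16·(12/5)·(18/5)/6³ = 96/25 kN
  M_A = M₀b(2a-b)/L² = 16·(18/5)·(2·(12/5)-(18/5))/6² = 48/25 kN·m
  R_B = -6M₀ab/L³ = -6·16·(12/5)·(18/5)/6³ = -96/25 kN
  M_B = M₀a(2b-a)/L² = 16·(12/5)·(2·(18/5)-(12/5))/6² = 128/25 kN·m
Load 3 — applied couple M₀=20 kN·m at a=4 m (b=L-a=2):
  R_A = 6M₀ab/L³ = 6·20·4·2/6³ = 40/9 kN
  M_A = M₀b(2a-b)/L² = 20·2·(2·4-2)/6² = 20/3 kN·m
  R_B = -6M₀ab/L³ = -6·20·4·2/6³ = -40/9 kN
  M_B = M₀a(2b-a)/L² = 20·4·(2·2-4)/6² = 0 kN·m
Load 4 — uniform load w=9 kN/m over full span:
  R_A = wL/2 = 9·6/2 = 27 kN
  M_A = wL²/12 = 9·6²/12 = 27 kN·m
  R_B = wL/2 = 9·6/2 = 27 kN
  M_B = -wL²/12 = -9·6²/12 = -27 kN·m
Superposition: R_A = 19523/450 kN, M_A = 3479/75 kN·m, R_B = 16927/450 kN, M_B = -952/25 kN·m

R_A = 19523/450 kN, M_A = 3479/75 kN·m, R_B = 16927/450 kN, M_B = -952/25 kN·m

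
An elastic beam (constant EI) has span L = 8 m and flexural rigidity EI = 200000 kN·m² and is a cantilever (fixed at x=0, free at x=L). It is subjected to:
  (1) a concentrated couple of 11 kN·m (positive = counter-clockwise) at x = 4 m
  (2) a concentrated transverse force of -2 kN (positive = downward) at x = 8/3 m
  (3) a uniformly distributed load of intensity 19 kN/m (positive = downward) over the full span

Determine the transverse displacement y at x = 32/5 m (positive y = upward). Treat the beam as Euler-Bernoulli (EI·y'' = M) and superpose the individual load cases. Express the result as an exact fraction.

y(32/5) = -43703707/1265625000 m

Load 1 — applied couple M₀=11 kN·m at a=4 m (b=L-a=4):
  y_1 = M₀a(2x-a)/(2EI)  [x>a] = 11·4·(2·(32/5)-4)/(2·200000) = 121/125000 m
Load 2 — point force P=-2 kN at a=8/3 m (b=L-a=16/3):
  y_2 = -Pa²(3x-a)/(6EI)  [x>a] = -(-2)·(8/3)²·(3·(32/5)-(8/3))/(6·200000) = 248/1265625 m
Load 3 — uniform load w=19 kN/m over full span:
  y_3 = -wx²(x²-4Lx+6L²)/(24EI) = -19·(32/5)²·((32/5)²-4·8·(32/5)+6·8²)/(24·200000) = -209152/5859375 m
Superposition: y = Σ y_i = -43703707/1265625000 m ≈ -0.034531 m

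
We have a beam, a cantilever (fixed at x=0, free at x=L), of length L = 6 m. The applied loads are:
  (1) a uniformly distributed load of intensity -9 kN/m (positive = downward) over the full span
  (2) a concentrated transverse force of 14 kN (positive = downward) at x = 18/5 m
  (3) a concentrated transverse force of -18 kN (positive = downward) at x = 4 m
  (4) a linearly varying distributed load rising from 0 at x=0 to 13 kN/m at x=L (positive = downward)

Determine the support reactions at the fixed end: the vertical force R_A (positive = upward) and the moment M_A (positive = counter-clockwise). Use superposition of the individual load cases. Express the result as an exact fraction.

R_A = -19 kN, M_A = -138/5 kN·m

Load 1 — uniform load w=-9 kN/m over full span:
  R_A = wL = (-9)·6 = -54 kN
  M_A = wL²/2 = (-9)·6²/2 = -162 kN·m
Load 2 — point force P=14 kN at a=18/5 m (b=L-a=12/5):
  R_A = P = 14 kN
  M_A = Pa = 14·(18/5) = 252/5 kN·m
Load 3 — point force P=-18 kN at a=4 m (b=L-a=2):
  R_A = P = (-18) = -18 kN
  M_A = Pa = (-18)·4 = -72 kN·m
Load 4 — triangular load w₀=13 kN/m (0→w₀ over full span):
  R_A = w₀L/2 = 13·6/2 = 39 kN
  M_A = w₀L²/3 = 13·6²/3 = 156 kN·m
Superposition: R_A = -19 kN, M_A = -138/5 kN·m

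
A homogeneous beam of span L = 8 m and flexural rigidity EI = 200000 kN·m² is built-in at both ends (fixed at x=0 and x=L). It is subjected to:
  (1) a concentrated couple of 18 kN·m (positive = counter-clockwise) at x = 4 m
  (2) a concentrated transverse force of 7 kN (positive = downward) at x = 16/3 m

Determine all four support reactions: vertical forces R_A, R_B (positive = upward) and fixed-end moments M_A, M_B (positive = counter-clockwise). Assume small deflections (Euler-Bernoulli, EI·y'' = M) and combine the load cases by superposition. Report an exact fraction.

Load 1 — applied couple M₀=18 kN·m at a=4 m (b=L-a=4):
  R_A = 6M₀ab/L³ = 6·18·4·4/8³ = 27/8 kN
  M_A = M₀b(2a-b)/L² = 18·4·(2·4-4)/8² = 9/2 kN·m
  R_B = -6M₀ab/L³ = -6·18·4·4/8³ = -27/8 kN
  M_B = M₀a(2b-a)/L² = 18·4·(2·4-4)/8² = 9/2 kN·m
Load 2 — point force P=7 kN at a=16/3 m (b=L-a=8/3):
  R_A = Pb²(3a+b)/L³ = 7·(8/3)²·(3·(16/3)+(8/3))/8³ = 49/27 kN
  M_A = Pab²/L² = 7·(16/3)·(8/3)²/8² = 112/27 kN·m
  R_B = Pa²(a+3b)/L³ = 7·(16/3)²·((16/3)+3·(8/3))/8³ = 140/27 kN
  M_B = -Pa²b/L² = -7·(16/3)²·(8/3)/8² = -224/27 kN·m
Superposition: R_A = 1121/216 kN, M_A = 467/54 kN·m, R_B = 391/216 kN, M_B = -205/54 kN·m

R_A = 1121/216 kN, M_A = 467/54 kN·m, R_B = 391/216 kN, M_B = -205/54 kN·m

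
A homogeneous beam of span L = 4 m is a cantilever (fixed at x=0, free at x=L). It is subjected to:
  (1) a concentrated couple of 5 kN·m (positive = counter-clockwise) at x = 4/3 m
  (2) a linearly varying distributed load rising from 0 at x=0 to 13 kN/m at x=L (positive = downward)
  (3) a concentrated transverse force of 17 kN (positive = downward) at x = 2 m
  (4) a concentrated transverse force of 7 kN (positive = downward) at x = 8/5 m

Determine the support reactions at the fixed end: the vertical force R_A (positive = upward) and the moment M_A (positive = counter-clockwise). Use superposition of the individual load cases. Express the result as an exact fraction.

Load 1 — applied couple M₀=5 kN·m at a=4/3 m (b=L-a=8/3):
  R_A = 0 kN
  M_A = -M₀ = -5 kN·m
Load 2 — triangular load w₀=13 kN/m (0→w₀ over full span):
  R_A = w₀L/2 = 13·4/2 = 26 kN
  M_A = w₀L²/3 = 13·4²/3 = 208/3 kN·m
Load 3 — point force P=17 kN at a=2 m (b=L-a=2):
  R_A = P = 17 kN
  M_A = Pa = 17·2 = 34 kN·m
Load 4 — point force P=7 kN at a=8/5 m (b=L-a=12/5):
  R_A = P = 7 kN
  M_A = Pa = 7·(8/5) = 56/5 kN·m
Superposition: R_A = 50 kN, M_A = 1643/15 kN·m

R_A = 50 kN, M_A = 1643/15 kN·m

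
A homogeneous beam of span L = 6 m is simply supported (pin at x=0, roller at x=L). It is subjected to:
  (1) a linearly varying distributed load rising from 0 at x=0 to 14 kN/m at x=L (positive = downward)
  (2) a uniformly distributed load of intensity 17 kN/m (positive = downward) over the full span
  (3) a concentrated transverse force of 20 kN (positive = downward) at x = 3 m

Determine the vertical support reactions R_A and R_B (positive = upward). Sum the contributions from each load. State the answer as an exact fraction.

R_A = 75 kN, R_B = 89 kN

Load 1 — triangular load w₀=14 kN/m (0→w₀ over full span):
  R_A = w₀L/6 = 14·6/6 = 14 kN
  R_B = w₀L/3 = 14·6/3 = 28 kN
Load 2 — uniform load w=17 kN/m over full span:
  R_A = wL/2 = 17·6/2 = 51 kN
  R_B = wL/2 = 17·6/2 = 51 kN
Load 3 — point force P=20 kN at a=3 m (b=L-a=3):
  R_A = Pb/L = 20·3/6 = 10 kN
  R_B = Pa/L = 20·3/6 = 10 kN
Superposition: R_A = 75 kN, R_B = 89 kN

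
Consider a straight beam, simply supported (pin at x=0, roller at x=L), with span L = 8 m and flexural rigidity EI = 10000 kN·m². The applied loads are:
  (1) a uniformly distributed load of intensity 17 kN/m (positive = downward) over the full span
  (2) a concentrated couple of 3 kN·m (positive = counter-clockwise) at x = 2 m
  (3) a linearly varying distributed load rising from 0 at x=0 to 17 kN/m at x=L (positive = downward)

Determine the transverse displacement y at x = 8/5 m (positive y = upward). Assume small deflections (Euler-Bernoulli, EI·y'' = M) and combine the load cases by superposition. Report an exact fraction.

Load 1 — uniform load w=17 kN/m over full span:
  y_1 = -wx(L³-2Lx²+x³)/(24EI) = -17·(8/5)·(8³-2·8·(8/5)²+(8/5)³)/(24·10000) = -63104/1171875 m
Load 2 — applied couple M₀=3 kN·m at a=2 m (b=L-a=6):
  y_2 = (M₀x³/(6L)+C₁x)/EI  [x≤a] with C₁=M₀(3b²-L²)/(6L)=11/4 = (3·(8/5)³/(6·8)+(11/4)·(8/5))/10000 = 291/625000 m
Load 3 — triangular load w₀=17 kN/m (0→w₀ over full span):
  y_3 = -w₀x(7L⁴-10L²x²+3x⁴)/(360LEI) = -17·(8/5)·(7·8⁴-10·8²·(8/5)²+3·(8/5)⁴)/(360·8·10000) = -748544/29296875 m
Superposition: y = Σ y_i = -18500027/234375000 m ≈ -0.078933 m

y(8/5) = -18500027/234375000 m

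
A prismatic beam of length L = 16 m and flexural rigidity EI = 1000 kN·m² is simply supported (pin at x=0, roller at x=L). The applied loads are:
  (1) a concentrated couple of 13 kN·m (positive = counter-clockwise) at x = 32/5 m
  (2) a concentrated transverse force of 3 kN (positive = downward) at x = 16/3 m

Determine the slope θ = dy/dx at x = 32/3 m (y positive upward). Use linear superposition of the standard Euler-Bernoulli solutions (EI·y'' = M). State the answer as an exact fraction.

θ(32/3) = 1454/84375 rad

Load 1 — applied couple M₀=13 kN·m at a=32/5 m (b=L-a=48/5):
  θ_1 = (M₀x²/(2L)-M₀(x-a)+C₁)/EI  [x>a] with C₁=M₀(3b²-L²)/(6L)=208/75 = (13·(32/3)²/(2·16)-13·((32/3)-(32/5))+(208/75))/1000 = -182/28125 rad
Load 2 — point force P=3 kN at a=16/3 m (b=L-a=32/3):
  θ_2 = -Pa(2L²-6Lx+3x²+a²)/(6LEI)  [x>a] = -3·(16/3)·(2·16²-6·16·(32/3)+3·(32/3)²+(16/3)²)/(6·16·1000) = 16/675 rad
Superposition: θ = Σ θ_i = 1454/84375 rad ≈ 0.017233 rad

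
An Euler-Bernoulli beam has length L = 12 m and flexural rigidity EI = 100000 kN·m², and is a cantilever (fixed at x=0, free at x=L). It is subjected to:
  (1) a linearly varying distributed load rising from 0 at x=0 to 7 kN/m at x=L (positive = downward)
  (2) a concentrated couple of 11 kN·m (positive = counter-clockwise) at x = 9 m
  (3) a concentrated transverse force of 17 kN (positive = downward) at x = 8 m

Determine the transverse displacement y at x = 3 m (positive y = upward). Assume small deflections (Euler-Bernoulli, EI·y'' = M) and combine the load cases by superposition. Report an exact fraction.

y(3) = -289629/16000000 m

Load 1 — triangular load w₀=7 kN/m (0→w₀ over full span):
  y_1 = (w₀Lx³/12-w₀L²x²/6-w₀x⁵/(120L))/EI = (7·12·3³/12-7·12²·3²/6-7·3⁵/(120·12))/100000 = -211869/16000000 m
Load 2 — applied couple M₀=11 kN·m at a=9 m (b=L-a=3):
  y_2 = M₀x²/(2EI)  [x≤a] = 11·3²/(2·100000) = 99/200000 m
Load 3 — point force P=17 kN at a=8 m (b=L-a=4):
  y_3 = -Px²(3a-x)/(6EI)  [x≤a] = -17·3²·(3·8-3)/(6·100000) = -1071/200000 m
Superposition: y = Σ y_i = -289629/16000000 m ≈ -0.018102 m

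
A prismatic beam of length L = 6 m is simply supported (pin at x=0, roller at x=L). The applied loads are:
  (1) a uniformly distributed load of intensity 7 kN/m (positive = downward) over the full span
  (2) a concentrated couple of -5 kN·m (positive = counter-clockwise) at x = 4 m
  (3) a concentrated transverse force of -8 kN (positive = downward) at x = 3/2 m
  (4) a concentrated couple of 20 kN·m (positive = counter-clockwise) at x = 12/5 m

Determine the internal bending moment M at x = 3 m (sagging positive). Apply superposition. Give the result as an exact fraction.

Load 1 — uniform load w=7 kN/m over full span:
  M_1 = wx(L-x)/2 = 7·3·(6-3)/2 = 63/2 kN·m
Load 2 — applied couple M₀=-5 kN·m at a=4 m (b=L-a=2):
  M_2 = M₀x/L  [x≤a] = (-5)·3/6 = -5/2 kN·m
Load 3 — point force P=-8 kN at a=3/2 m (b=L-a=9/2):
  M_3 = Pa(L-x)/L  [x>a] = (-8)·(3/2)·(6-3)/6 = -6 kN·m
Load 4 — applied couple M₀=20 kN·m at a=12/5 m (b=L-a=18/5):
  M_4 = M₀x/L - M₀  [x>a] = 20·3/6 - 20 = -10 kN·m
Superposition: M = Σ M_i = 13 kN·m ≈ 13.000000 kN·m

M(3) = 13 kN·m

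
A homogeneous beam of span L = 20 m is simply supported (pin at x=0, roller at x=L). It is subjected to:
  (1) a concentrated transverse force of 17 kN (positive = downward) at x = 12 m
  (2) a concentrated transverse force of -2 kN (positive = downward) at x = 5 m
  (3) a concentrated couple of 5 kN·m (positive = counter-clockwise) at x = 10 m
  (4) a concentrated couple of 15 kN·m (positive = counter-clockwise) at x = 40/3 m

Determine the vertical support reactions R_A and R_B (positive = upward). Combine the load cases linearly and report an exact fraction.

Load 1 — point force P=17 kN at a=12 m (b=L-a=8):
  R_A = Pb/L = 17·8/20 = 34/5 kN
  R_B = Pa/L = 17·12/20 = 51/5 kN
Load 2 — point force P=-2 kN at a=5 m (b=L-a=15):
  R_A = Pb/L = (-2)·15/20 = -3/2 kN
  R_B = Pa/L = (-2)·5/20 = -1/2 kN
Load 3 — applied couple M₀=5 kN·m at a=10 m (b=L-a=10):
  R_A = M₀/L = 5/20 = 1/4 kN
  R_B = -M₀/L = -5/20 = -1/4 kN
Load 4 — applied couple M₀=15 kN·m at a=40/3 m (b=L-a=20/3):
  R_A = M₀/L = 15/20 = 3/4 kN
  R_B = -M₀/L = -15/20 = -3/4 kN
Superposition: R_A = 63/10 kN, R_B = 87/10 kN

R_A = 63/10 kN, R_B = 87/10 kN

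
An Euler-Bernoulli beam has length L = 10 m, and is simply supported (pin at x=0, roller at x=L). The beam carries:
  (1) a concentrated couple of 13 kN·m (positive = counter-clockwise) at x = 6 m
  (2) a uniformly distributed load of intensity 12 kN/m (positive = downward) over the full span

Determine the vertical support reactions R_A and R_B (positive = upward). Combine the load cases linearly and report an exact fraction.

Load 1 — applied couple M₀=13 kN·m at a=6 m (b=L-a=4):
  R_A = M₀/L = 13/10 kN
  R_B = -M₀/L = -13/10 kN
Load 2 — uniform load w=12 kN/m over full span:
  R_A = wL/2 = 12·10/2 = 60 kN
  R_B = wL/2 = 12·10/2 = 60 kN
Superposition: R_A = 613/10 kN, R_B = 587/10 kN

R_A = 613/10 kN, R_B = 587/10 kN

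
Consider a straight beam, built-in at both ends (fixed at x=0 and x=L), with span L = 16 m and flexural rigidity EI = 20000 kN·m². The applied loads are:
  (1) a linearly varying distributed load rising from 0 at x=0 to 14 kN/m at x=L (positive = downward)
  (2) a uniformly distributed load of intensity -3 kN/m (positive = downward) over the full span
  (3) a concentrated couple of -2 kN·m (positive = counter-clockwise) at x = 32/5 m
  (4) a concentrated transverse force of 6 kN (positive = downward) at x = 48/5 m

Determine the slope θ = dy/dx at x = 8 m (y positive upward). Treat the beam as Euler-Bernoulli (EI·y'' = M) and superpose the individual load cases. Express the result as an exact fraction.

Load 1 — triangular load w₀=14 kN/m (0→w₀ over full span):
  θ_1 = -w₀(2x(L-x)(L-2x)(x+2L)+x²(L-x)²)/(120LEI) = -14·(2·8·(16-8)·(16-2·8)·(8+2·16)+8²·(16-8)²)/(120·16·20000) = -14/9375 rad
Load 2 — uniform load w=-3 kN/m over full span:
  θ_2 = -wx(L-x)(L-2x)/(12EI) = -(-3)·8·(16-8)·(16-2·8)/(12·20000) = 0 rad
Load 3 — applied couple M₀=-2 kN·m at a=32/5 m (b=L-a=48/5):
  θ_3 = (R_Ax²/2 - M_Ax - M₀(x-a))/EI  [x>a] with R_A=-9/50, M_A=-6/25 = ((-9/50)·8²/2 - (-6/25)·8 - (-2)·(8-(32/5)))/20000 = -1/31250 rad
Load 4 — point force P=6 kN at a=48/5 m (b=L-a=32/5):
  θ_4 = -Pb²x(2aL-(3a+b)x)/(2L³EI)  [x≤a] = -6·(32/5)²·8·(2·(48/5)·16-(3·(48/5)+(32/5))·8)/(2·16³·20000) = -24/78125 rad
Superposition: θ = Σ θ_i = -859/468750 rad ≈ -0.001833 rad

θ(8) = -859/468750 rad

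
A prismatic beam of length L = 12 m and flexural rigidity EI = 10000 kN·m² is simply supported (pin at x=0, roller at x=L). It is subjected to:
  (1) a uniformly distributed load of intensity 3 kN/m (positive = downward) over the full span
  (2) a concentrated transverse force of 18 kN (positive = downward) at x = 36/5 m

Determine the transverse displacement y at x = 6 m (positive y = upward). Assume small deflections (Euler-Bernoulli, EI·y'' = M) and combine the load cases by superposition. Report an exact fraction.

Load 1 — uniform load w=3 kN/m over full span:
  y_1 = -wx(L³-2Lx²+x³)/(24EI) = -3·6·(12³-2·12·6²+6³)/(24·10000) = -81/1000 m
Load 2 — point force P=18 kN at a=36/5 m (b=L-a=24/5):
  y_2 = -Pbx(L²-b²-x²)/(6LEI)  [x≤a] = -18·(24/5)·6·(12²-(24/5)²-6²)/(6·12·10000) = -4779/78125 m
Superposition: y = Σ y_i = -88857/625000 m ≈ -0.142171 m

y(6) = -88857/625000 m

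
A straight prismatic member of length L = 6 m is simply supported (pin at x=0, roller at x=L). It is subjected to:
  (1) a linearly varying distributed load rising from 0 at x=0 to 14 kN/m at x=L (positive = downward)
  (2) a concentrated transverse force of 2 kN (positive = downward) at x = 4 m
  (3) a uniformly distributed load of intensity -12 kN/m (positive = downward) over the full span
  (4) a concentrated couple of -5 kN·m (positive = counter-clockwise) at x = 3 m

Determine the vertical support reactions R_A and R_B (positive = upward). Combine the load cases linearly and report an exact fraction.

R_A = -133/6 kN, R_B = -35/6 kN

Load 1 — triangular load w₀=14 kN/m (0→w₀ over full span):
  R_A = w₀L/6 = 14·6/6 = 14 kN
  R_B = w₀L/3 = 14·6/3 = 28 kN
Load 2 — point force P=2 kN at a=4 m (b=L-a=2):
  R_A = Pb/L = 2·2/6 = 2/3 kN
  R_B = Pa/L = 2·4/6 = 4/3 kN
Load 3 — uniform load w=-12 kN/m over full span:
  R_A = wL/2 = (-12)·6/2 = -36 kN
  R_B = wL/2 = (-12)·6/2 = -36 kN
Load 4 — applied couple M₀=-5 kN·m at a=3 m (b=L-a=3):
  R_A = M₀/L = (-5)/6 = -5/6 kN
  R_B = -M₀/L = -(-5)/6 = 5/6 kN
Superposition: R_A = -133/6 kN, R_B = -35/6 kN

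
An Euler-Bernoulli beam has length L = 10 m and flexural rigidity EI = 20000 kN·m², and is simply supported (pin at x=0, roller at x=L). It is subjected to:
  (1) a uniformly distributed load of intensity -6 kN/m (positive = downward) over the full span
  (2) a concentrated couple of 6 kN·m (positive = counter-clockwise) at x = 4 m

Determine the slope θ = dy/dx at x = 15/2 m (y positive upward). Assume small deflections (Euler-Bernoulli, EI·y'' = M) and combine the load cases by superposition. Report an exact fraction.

θ(15/2) = -219/25000 rad

Load 1 — uniform load w=-6 kN/m over full span:
  θ_1 = -w(L³-6Lx²+4x³)/(24EI) = -(-6)·(10³-6·10·(15/2)²+4·(15/2)³)/(24·20000) = -11/1280 rad
Load 2 — applied couple M₀=6 kN·m at a=4 m (b=L-a=6):
  θ_2 = (M₀x²/(2L)-M₀(x-a)+C₁)/EI  [x>a] with C₁=M₀(3b²-L²)/(6L)=4/5 = (6·(15/2)²/(2·10)-6·((15/2)-4)+(4/5))/20000 = -133/800000 rad
Superposition: θ = Σ θ_i = -219/25000 rad ≈ -0.008760 rad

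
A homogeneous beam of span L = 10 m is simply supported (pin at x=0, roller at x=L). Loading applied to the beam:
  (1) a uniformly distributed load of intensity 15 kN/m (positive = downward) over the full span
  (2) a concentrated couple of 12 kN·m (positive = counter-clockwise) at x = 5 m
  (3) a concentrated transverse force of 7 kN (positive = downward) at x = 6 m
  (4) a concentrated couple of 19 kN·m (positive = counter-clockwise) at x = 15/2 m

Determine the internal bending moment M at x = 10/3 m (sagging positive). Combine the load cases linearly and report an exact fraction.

M(10/3) = 559/3 kN·m

Load 1 — uniform load w=15 kN/m over full span:
  M_1 = wx(L-x)/2 = 15·(10/3)·(10-(10/3))/2 = 500/3 kN·m
Load 2 — applied couple M₀=12 kN·m at a=5 m (b=L-a=5):
  M_2 = M₀x/L  [x≤a] = 12·(10/3)/10 = 4 kN·m
Load 3 — point force P=7 kN at a=6 m (b=L-a=4):
  M_3 = Pbx/L  [x≤a] = 7·4·(10/3)/10 = 28/3 kN·m
Load 4 — applied couple M₀=19 kN·m at a=15/2 m (b=L-a=5/2):
  M_4 = M₀x/L  [x≤a] = 19·(10/3)/10 = 19/3 kN·m
Superposition: M = Σ M_i = 559/3 kN·m ≈ 186.333333 kN·m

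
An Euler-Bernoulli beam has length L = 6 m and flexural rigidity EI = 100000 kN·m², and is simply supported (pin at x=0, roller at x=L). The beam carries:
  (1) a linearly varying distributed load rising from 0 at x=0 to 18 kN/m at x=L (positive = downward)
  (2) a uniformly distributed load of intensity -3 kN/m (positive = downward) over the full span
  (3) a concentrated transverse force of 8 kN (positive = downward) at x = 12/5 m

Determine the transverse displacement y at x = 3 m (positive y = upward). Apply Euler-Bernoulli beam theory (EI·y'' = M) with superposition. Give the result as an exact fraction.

Load 1 — triangular load w₀=18 kN/m (0→w₀ over full span):
  y_1 = -w₀x(7L⁴-10L²x²+3x⁴)/(360LEI) = -18·3·(7·6⁴-10·6²·3²+3·3⁴)/(360·6·100000) = -243/160000 m
Load 2 — uniform load w=-3 kN/m over full span:
  y_2 = -wx(L³-2Lx²+x³)/(24EI) = -(-3)·3·(6³-2·6·3²+3³)/(24·100000) = 81/160000 m
Load 3 — point force P=8 kN at a=12/5 m (b=L-a=18/5):
  y_3 = -Pa(L-x)(2Lx-a²-x²)/(6LEI)  [x>a] = -8·(12/5)·(6-3)·(2·6·3-(12/5)²-3²)/(6·6·100000) = -531/1562500 m
Superposition: y = Σ y_i = -67617/50000000 m ≈ -0.001352 m

y(3) = -67617/50000000 m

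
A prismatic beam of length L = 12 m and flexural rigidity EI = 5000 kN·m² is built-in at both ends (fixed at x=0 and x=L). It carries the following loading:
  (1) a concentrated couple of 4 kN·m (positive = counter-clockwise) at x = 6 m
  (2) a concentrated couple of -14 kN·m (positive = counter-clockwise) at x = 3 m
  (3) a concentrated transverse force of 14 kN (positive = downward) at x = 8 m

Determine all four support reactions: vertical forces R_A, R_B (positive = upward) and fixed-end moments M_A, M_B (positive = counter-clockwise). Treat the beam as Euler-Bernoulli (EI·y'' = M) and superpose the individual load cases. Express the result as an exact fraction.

Load 1 — applied couple M₀=4 kN·m at a=6 m (b=L-a=6):
  R_A = 6M₀ab/L³ = 6·4·6·6/12³ = 1/2 kN
  M_A = M₀b(2a-b)/L² = 4·6·(2·6-6)/12² = 1 kN·m
  R_B = -6M₀ab/L³ = -6·4·6·6/12³ = -1/2 kN
  M_B = M₀a(2b-a)/L² = 4·6·(2·6-6)/12² = 1 kN·m
Load 2 — applied couple M₀=-14 kN·m at a=3 m (b=L-a=9):
  R_A = 6M₀ab/L³ = 6·(-14)·3·9/12³ = -21/16 kN
  M_A = M₀b(2a-b)/L² = (-14)·9·(2·3-9)/12² = 21/8 kN·m
  R_B = -6M₀ab/L³ = -6·(-14)·3·9/12³ = 21/16 kN
  M_B = M₀a(2b-a)/L² = (-14)·3·(2·9-3)/12² = -35/8 kN·m
Load 3 — point force P=14 kN at a=8 m (b=L-a=4):
  R_A = Pb²(3a+b)/L³ = 14·4²·(3·8+4)/12³ = 98/27 kN
  M_A = Pab²/L² = 14·8·4²/12² = 112/9 kN·m
  R_B = Pa²(a+3b)/L³ = 14·8²·(8+3·4)/12³ = 280/27 kN
  M_B = -Pa²b/L² = -14·8²·4/12² = -224/9 kN·m
Superposition: R_A = 1217/432 kN, M_A = 1157/72 kN·m, R_B = 4831/432 kN, M_B = -2035/72 kN·m

R_A = 1217/432 kN, M_A = 1157/72 kN·m, R_B = 4831/432 kN, M_B = -2035/72 kN·m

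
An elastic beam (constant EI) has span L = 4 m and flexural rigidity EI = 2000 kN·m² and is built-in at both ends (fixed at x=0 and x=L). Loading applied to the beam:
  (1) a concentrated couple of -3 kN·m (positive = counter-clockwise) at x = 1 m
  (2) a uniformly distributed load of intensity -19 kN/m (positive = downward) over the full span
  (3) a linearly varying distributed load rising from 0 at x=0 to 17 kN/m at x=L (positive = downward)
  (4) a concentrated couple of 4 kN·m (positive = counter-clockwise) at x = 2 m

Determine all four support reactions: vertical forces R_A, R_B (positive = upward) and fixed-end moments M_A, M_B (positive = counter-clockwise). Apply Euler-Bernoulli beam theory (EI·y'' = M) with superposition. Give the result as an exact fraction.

Load 1 — applied couple M₀=-3 kN·m at a=1 m (b=L-a=3):
  R_A = 6M₀ab/L³ = 6·(-3)·1·3/4³ = -27/32 kN
  M_A = M₀b(2a-b)/L² = (-3)·3·(2·1-3)/4² = 9/16 kN·m
  R_B = -6M₀ab/L³ = -6·(-3)·1·3/4³ = 27/32 kN
  M_B = M₀a(2b-a)/L² = (-3)·1·(2·3-1)/4² = -15/16 kN·m
Load 2 — uniform load w=-19 kN/m over full span:
  R_A = wL/2 = (-19)·4/2 = -38 kN
  M_A = wL²/12 = (-19)·4²/12 = -76/3 kN·m
  R_B = wL/2 = (-19)·4/2 = -38 kN
  M_B = -wL²/12 = -(-19)·4²/12 = 76/3 kN·m
Load 3 — triangular load w₀=17 kN/m (0→w₀ over full span):
  R_A = 3w₀L/20 = 3·17·4/20 = 51/5 kN
  M_A = w₀L²/30 = 17·4²/30 = 136/15 kN·m
  R_B = 7w₀L/20 = 7·17·4/20 = 119/5 kN
  M_B = -w₀L²/20 = -17·4²/20 = -68/5 kN·m
Load 4 — applied couple M₀=4 kN·m at a=2 m (b=L-a=2):
  R_A = 6M₀ab/L³ = 6·4·2·2/4³ = 3/2 kN
  M_A = M₀b(2a-b)/L² = 4·2·(2·2-2)/4² = 1 kN·m
  R_B = -6M₀ab/L³ = -6·4·2·2/4³ = -3/2 kN
  M_B = M₀a(2b-a)/L² = 4·2·(2·2-2)/4² = 1 kN·m
Superposition: R_A = -4343/160 kN, M_A = -3529/240 kN·m, R_B = -2377/160 kN, M_B = 2831/240 kN·m

R_A = -4343/160 kN, M_A = -3529/240 kN·m, R_B = -2377/160 kN, M_B = 2831/240 kN·m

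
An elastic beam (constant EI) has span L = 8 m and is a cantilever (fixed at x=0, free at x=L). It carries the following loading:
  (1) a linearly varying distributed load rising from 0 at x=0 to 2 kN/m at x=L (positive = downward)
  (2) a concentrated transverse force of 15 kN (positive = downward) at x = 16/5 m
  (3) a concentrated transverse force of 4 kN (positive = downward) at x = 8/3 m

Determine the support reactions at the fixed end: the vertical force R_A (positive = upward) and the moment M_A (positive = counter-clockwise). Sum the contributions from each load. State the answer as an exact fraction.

R_A = 27 kN, M_A = 304/3 kN·m

Load 1 — triangular load w₀=2 kN/m (0→w₀ over full span):
  R_A = w₀L/2 = 2·8/2 = 8 kN
  M_A = w₀L²/3 = 2·8²/3 = 128/3 kN·m
Load 2 — point force P=15 kN at a=16/5 m (b=L-a=24/5):
  R_A = P = 15 kN
  M_A = Pa = 15·(16/5) = 48 kN·m
Load 3 — point force P=4 kN at a=8/3 m (b=L-a=16/3):
  R_A = P = 4 kN
  M_A = Pa = 4·(8/3) = 32/3 kN·m
Superposition: R_A = 27 kN, M_A = 304/3 kN·m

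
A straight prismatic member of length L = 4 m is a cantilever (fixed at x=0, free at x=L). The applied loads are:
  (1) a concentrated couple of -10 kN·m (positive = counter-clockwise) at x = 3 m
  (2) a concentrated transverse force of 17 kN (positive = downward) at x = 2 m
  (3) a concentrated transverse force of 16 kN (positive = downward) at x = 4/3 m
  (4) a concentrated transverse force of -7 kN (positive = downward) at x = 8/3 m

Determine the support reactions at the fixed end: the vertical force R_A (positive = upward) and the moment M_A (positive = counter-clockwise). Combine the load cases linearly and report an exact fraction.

R_A = 26 kN, M_A = 140/3 kN·m

Load 1 — applied couple M₀=-10 kN·m at a=3 m (b=L-a=1):
  R_A = 0 kN
  M_A = -M₀ = -(-10) = 10 kN·m
Load 2 — point force P=17 kN at a=2 m (b=L-a=2):
  R_A = P = 17 kN
  M_A = Pa = 17·2 = 34 kN·m
Load 3 — point force P=16 kN at a=4/3 m (b=L-a=8/3):
  R_A = P = 16 kN
  M_A = Pa = 16·(4/3) = 64/3 kN·m
Load 4 — point force P=-7 kN at a=8/3 m (b=L-a=4/3):
  R_A = P = (-7) = -7 kN
  M_A = Pa = (-7)·(8/3) = -56/3 kN·m
Superposition: R_A = 26 kN, M_A = 140/3 kN·m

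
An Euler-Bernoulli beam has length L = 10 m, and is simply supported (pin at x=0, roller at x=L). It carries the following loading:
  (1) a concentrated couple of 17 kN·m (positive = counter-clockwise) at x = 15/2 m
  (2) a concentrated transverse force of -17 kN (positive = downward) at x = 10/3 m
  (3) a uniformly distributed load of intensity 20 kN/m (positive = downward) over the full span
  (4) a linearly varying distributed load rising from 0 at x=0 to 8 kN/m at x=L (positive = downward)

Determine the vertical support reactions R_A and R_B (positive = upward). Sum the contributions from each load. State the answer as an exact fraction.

Load 1 — applied couple M₀=17 kN·m at a=15/2 m (b=L-a=5/2):
  R_A = M₀/L = 17/10 kN
  R_B = -M₀/L = -17/10 kN
Load 2 — point force P=-17 kN at a=10/3 m (b=L-a=20/3):
  R_A = Pb/L = (-17)·(20/3)/10 = -34/3 kN
  R_B = Pa/L = (-17)·(10/3)/10 = -17/3 kN
Load 3 — uniform load w=20 kN/m over full span:
  R_A = wL/2 = 20·10/2 = 100 kN
  R_B = wL/2 = 20·10/2 = 100 kN
Load 4 — triangular load w₀=8 kN/m (0→w₀ over full span):
  R_A = w₀L/6 = 8·10/6 = 40/3 kN
  R_B = w₀L/3 = 8·10/3 = 80/3 kN
Superposition: R_A = 1037/10 kN, R_B = 1193/10 kN

R_A = 1037/10 kN, R_B = 1193/10 kN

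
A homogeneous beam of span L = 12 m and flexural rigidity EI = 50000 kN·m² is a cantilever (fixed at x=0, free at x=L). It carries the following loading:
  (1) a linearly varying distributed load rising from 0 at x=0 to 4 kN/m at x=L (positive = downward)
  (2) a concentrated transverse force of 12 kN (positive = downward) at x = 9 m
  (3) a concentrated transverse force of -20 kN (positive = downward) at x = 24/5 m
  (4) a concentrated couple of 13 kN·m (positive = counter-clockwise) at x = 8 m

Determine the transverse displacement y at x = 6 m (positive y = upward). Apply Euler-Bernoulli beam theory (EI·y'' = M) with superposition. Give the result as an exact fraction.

Load 1 — triangular load w₀=4 kN/m (0→w₀ over full span):
  y_1 = (w₀Lx³/12-w₀L²x²/6-w₀x⁵/(120L))/EI = (4·12·6³/12-4·12²·6²/6-4·6⁵/(120·12))/50000 = -3267/62500 m
Load 2 — point force P=12 kN at a=9 m (b=L-a=3):
  y_2 = -Px²(3a-x)/(6EI)  [x≤a] = -12·6²·(3·9-6)/(6·50000) = -189/6250 m
Load 3 — point force P=-20 kN at a=24/5 m (b=L-a=36/5):
  y_3 = -Pa²(3x-a)/(6EI)  [x>a] = -(-20)·(24/5)²·(3·6-(24/5))/(6·50000) = 1584/78125 m
Load 4 — applied couple M₀=13 kN·m at a=8 m (b=L-a=4):
  y_4 = M₀x²/(2EI)  [x≤a] = 13·6²/(2·50000) = 117/25000 m
Superposition: y = Σ y_i = -35973/625000 m ≈ -0.057557 m

y(6) = -35973/625000 m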